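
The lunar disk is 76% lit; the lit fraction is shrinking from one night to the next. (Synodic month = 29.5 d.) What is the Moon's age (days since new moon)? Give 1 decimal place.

19.6 days

Invert f = (1 − cos θ)/2 to get cos θ = 1 − 2(0.76) = -0.520, hence θ₀ = arccos -0.520 = 121.3°.
Waning ⇒ past full, so θ = 360° − 121.3° = 238.7°.
At 360°/29.5 d per day, 238.7° corresponds to 19.56 days.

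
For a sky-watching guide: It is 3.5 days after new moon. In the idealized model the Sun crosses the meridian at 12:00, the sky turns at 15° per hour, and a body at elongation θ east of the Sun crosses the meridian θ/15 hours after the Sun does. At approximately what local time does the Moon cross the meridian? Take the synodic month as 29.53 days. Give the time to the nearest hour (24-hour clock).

15:00

The Moon has covered 3.5/29.53 of its cycle, so θ ≈ 360° × 3.5/29.53 = 42.7°.
The Moon trails the Sun by θ/15 = 42.7/15 ≈ 2.84 hours.
12:00 + 2.84 h ≈ 14:51 → 15:00 to the nearest hour.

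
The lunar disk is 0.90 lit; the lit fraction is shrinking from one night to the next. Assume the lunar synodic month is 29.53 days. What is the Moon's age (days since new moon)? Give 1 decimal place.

17.8 days

Invert f = (1 − cos θ)/2 to get cos θ = 1 − 2(0.90) = -0.800, hence θ₀ = arccos -0.800 = 143.1°.
Waning ⇒ past full, so θ = 360° − 143.1° = 216.9°.
That fraction of the synodic month is 216.9/360 × 29.53 d ≈ 17.79 d.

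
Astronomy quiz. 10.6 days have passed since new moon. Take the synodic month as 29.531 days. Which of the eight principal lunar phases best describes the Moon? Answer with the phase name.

θ ≈ 360° × 10.6/29.531 = 129°, which falls in the waxing gibbous sector.

waxing gibbous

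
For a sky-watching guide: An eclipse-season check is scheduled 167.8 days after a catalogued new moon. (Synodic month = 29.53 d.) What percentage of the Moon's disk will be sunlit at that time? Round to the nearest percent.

Reduce mod P: 167.8 − 5×29.53 = 20.15 d into the current lunation.
The Moon has covered 20.15/29.53 of its cycle, so θ ≈ 360° × 20.15/29.53 = 245.6°.
cos 245.6° = (-0.412), so f = (1 − (-0.412))/2 = 0.706, so 71%.

71%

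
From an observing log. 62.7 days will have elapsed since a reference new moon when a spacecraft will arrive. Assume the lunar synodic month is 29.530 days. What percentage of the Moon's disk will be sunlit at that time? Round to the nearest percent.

62.7/29.530 = 2.123 lunations, so 2 complete cycles and 3.64 d into the next.
Elongation θ = 360° × 3.64/29.530 ≈ 44.4°.
Illuminated fraction = (1 − cos 44.4°)/2 = (1 − 0.715)/2 ≈ 0.143, so 14%.

14%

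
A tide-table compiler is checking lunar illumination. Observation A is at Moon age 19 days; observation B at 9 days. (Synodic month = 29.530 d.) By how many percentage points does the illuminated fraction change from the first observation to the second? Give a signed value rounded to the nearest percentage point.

-14 percentage points

First observation: θ = 360°·19/29.530 = 231.6°, so f = 0.810.
Second observation: θ = 109.7°, f = 0.669.
Δf = 0.669 − 0.810 = -0.142, i.e. -14 pp.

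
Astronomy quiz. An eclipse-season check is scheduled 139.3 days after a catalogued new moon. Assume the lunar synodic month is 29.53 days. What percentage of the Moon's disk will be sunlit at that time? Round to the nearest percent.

60%

139.3 d spans 4 complete synodic months (4 × 29.53 = 118.12 d) plus 21.18 d.
Elongation θ = 360° × 21.18/29.53 ≈ 258.2°.
cos 258.2° = (-0.204), so f = (1 − (-0.204))/2 = 0.602, so 60%.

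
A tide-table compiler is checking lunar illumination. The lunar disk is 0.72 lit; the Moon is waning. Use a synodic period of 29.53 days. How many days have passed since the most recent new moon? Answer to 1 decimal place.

Invert f = (1 − cos θ)/2 to get cos θ = 1 − 2(0.72) = -0.440, hence θ₀ = arccos -0.440 = 116.1°.
Waning ⇒ past full, so θ = 360° − 116.1° = 243.9°.
That fraction of the synodic month is 243.9/360 × 29.53 d ≈ 20.01 d.

20.0 days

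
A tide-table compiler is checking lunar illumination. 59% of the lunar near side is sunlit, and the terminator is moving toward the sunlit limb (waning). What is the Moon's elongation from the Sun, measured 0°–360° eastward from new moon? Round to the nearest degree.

Invert f = (1 − cos θ)/2 to get cos θ = 1 − 2(0.59) = -0.180, hence θ₀ = arccos -0.180 = 100.4°.
Waning ⇒ past full, so θ = 360° − 100.4° = 259.6°.

260°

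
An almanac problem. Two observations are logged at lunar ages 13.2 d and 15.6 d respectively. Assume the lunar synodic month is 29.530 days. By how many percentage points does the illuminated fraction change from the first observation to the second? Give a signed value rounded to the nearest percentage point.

First observation: θ = 360°·13.2/29.530 = 160.9°, so f = 0.973.
Second observation: θ = 190.2°, f = 0.992.
Δf = 0.992 − 0.973 = +0.020, i.e. +2 pp.

+2 pp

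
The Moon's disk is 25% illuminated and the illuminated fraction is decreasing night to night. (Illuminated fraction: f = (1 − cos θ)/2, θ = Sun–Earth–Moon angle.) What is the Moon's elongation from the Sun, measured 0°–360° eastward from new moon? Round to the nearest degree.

300°

From f = (1 − cos θ)/2: cos θ = 1 − 2×0.25 = 0.500; arccos → 60.0°.
A waning Moon lies in 180°–360°, so θ = 360° − 60.0° = 300.0°.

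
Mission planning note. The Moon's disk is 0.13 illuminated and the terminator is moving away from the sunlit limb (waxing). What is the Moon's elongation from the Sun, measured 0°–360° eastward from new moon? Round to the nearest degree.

cos θ = 1 − 2f = 0.740, giving a principal value of 42.3°.
Waxing ⇒ before full, so θ = 42.3°.

42°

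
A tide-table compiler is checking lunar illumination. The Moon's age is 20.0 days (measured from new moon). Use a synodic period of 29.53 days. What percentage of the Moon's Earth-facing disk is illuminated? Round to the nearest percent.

72%

Phase angle: θ = 360°·(20.0 d)/(29.53 d) = 243.8°.
cos 243.8° = (-0.441), so f = (1 − (-0.441))/2 = 0.721, so 72%.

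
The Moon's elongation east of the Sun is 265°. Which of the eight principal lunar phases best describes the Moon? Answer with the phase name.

last quarter

The last quarter sector spans roughly 248°–292°; 265° falls inside it.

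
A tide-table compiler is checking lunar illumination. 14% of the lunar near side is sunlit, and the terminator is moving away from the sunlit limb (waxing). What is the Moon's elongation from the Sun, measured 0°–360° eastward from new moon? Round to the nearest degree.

44°

Invert f = (1 − cos θ)/2 to get cos θ = 1 − 2(0.14) = 0.720, hence θ₀ = arccos 0.720 = 43.9°.
The Moon is waxing (0°–180°), so θ = 43.9° directly.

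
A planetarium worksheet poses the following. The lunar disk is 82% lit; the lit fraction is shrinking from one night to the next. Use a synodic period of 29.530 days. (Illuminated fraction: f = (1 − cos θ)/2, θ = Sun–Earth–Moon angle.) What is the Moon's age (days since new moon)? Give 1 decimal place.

cos θ = 1 − 2f = -0.640, giving a principal value of 129.8°.
A waning Moon lies in 180°–360°, so θ = 360° − 129.8° = 230.2°.
That fraction of the synodic month is 230.2/360 × 29.530 d ≈ 18.88 d.

18.9 days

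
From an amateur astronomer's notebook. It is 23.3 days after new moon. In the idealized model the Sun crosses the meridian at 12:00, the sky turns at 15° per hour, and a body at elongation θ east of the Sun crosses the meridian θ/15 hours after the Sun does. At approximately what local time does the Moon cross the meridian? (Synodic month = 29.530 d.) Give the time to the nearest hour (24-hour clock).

07:00

The Moon has covered 23.3/29.530 of its cycle, so θ ≈ 360° × 23.3/29.530 = 284.1°.
At 15° of sky rotation per hour, 284.1° corresponds to a 18.94 h lag.
12:00 + 18.94 h ≈ 06:56 → 07:00 to the nearest hour.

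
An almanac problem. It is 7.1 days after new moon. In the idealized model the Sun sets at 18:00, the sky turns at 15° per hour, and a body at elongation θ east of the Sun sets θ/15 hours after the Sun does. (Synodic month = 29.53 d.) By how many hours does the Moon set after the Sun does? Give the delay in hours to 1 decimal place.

Elongation θ = 360° × 7.1/29.53 ≈ 86.6°.
At 15° of sky rotation per hour, 86.6° corresponds to a 5.77 h lag.
So the Moon sets 5.77 h after the Sun.

5.8 h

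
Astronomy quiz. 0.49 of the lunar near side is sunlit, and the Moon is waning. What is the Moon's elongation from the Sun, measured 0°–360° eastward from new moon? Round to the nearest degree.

271°

Invert f = (1 − cos θ)/2 to get cos θ = 1 − 2(0.49) = 0.020, hence θ₀ = arccos 0.020 = 88.9°.
Waning ⇒ past full, so θ = 360° − 88.9° = 271.1°.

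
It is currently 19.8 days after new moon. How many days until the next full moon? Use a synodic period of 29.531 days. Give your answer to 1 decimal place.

24.5 days

Full moon occurs at elongation 180°, i.e. at age 29.531 × 180/360 = 14.765 d.
This lunation's full moon (14.765 d) has passed, so add one period: 44.296 − 19.8 = 24.496 days.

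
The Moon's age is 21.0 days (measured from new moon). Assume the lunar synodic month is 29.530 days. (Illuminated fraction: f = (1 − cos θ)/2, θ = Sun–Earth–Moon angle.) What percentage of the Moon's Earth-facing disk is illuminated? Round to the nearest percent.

62%

The Moon has covered 21.0/29.530 of its cycle, so θ ≈ 360° × 21.0/29.530 = 256.0°.
Illuminated fraction = (1 − cos 256.0°)/2 = (1 − (-0.242))/2 ≈ 0.621, so 62%.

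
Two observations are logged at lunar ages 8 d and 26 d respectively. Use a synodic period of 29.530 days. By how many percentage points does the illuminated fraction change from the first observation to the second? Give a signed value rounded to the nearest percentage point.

-43 percentage points

First observation: θ = 360°·8/29.530 = 97.5°, so f = 0.566.
Second observation: θ = 317.0°, f = 0.135.
Δf = 0.135 − 0.566 = -0.431, i.e. -43 pp.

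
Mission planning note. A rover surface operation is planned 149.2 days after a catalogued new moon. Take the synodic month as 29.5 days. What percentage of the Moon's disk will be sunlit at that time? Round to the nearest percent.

Reduce mod P: 149.2 − 5×29.5 = 1.70 d into the current lunation.
Elongation θ = 360° × 1.70/29.5 ≈ 20.7°.
cos 20.7° = 0.935, so f = (1 − 0.935)/2 = 0.032, so 3%.

3%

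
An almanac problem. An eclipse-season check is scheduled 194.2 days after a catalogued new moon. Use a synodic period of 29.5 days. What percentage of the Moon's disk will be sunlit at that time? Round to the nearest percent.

194.2/29.5 = 6.583 lunations, so 6 complete cycles and 17.20 d into the next.
The Moon has covered 17.20/29.5 of its cycle, so θ ≈ 360° × 17.20/29.5 = 209.9°.
Illuminated fraction = (1 − cos 209.9°)/2 = (1 − (-0.867))/2 ≈ 0.933, so 93%.

93%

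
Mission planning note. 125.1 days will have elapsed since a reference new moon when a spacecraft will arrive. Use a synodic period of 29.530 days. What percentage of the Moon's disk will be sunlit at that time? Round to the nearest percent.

125.1 d spans 4 complete synodic months (4 × 29.530 = 118.12 d) plus 6.98 d.
Elongation θ = 360° × 6.98/29.530 ≈ 85.1°.
Illuminated fraction = (1 − cos 85.1°)/2 = (1 − 0.086)/2 ≈ 0.457, so 46%.

46%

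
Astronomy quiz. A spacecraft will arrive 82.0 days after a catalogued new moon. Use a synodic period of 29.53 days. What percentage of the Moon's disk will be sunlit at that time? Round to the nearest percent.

82.0 d spans 2 complete synodic months (2 × 29.53 = 59.06 d) plus 22.94 d.
The Moon has covered 22.94/29.53 of its cycle, so θ ≈ 360° × 22.94/29.53 = 279.7°.
Illuminated fraction = (1 − cos 279.7°)/2 = (1 − 0.168)/2 ≈ 0.416, so 42%.

42%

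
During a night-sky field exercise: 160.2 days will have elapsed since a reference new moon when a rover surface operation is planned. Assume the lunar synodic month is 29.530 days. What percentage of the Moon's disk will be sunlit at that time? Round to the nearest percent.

Reduce mod P: 160.2 − 5×29.530 = 12.55 d into the current lunation.
Phase angle: θ = 360°·(12.55 d)/(29.530 d) = 153.0°.
Illuminated fraction = (1 − cos 153.0°)/2 = (1 − (-0.891))/2 ≈ 0.945, so 95%.

95%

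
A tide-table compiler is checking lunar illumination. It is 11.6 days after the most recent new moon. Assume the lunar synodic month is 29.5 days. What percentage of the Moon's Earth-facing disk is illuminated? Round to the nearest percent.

Elongation θ = 360° × 11.6/29.5 ≈ 141.6°.
Illuminated fraction = (1 − cos 141.6°)/2 = (1 − (-0.783))/2 ≈ 0.892, so 89%.

89%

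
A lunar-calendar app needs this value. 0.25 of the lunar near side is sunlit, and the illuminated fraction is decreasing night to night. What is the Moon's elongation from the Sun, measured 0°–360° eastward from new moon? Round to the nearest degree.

300°

Invert f = (1 − cos θ)/2 to get cos θ = 1 − 2(0.25) = 0.500, hence θ₀ = arccos 0.500 = 60.0°.
A waning Moon lies in 180°–360°, so θ = 360° − 60.0° = 300.0°.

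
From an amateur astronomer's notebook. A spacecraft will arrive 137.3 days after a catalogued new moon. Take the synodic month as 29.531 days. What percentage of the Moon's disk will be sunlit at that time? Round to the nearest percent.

137.3/29.531 = 4.649 lunations, so 4 complete cycles and 19.18 d into the next.
Phase angle: θ = 360°·(19.18 d)/(29.531 d) = 233.8°.
cos 233.8° = (-0.591), so f = (1 − (-0.591))/2 = 0.796, so 80%.

80%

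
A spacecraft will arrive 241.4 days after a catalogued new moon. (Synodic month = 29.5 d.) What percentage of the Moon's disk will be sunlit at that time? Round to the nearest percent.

30%

Reduce mod P: 241.4 − 8×29.5 = 5.40 d into the current lunation.
Elongation θ = 360° × 5.40/29.5 ≈ 65.9°.
Illuminated fraction = (1 − cos 65.9°)/2 = (1 − 0.408)/2 ≈ 0.296, so 30%.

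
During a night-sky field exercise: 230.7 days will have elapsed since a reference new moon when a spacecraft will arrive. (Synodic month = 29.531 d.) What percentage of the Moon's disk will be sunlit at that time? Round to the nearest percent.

31%

230.7/29.531 = 7.812 lunations, so 7 complete cycles and 23.98 d into the next.
Phase angle: θ = 360°·(23.98 d)/(29.531 d) = 292.4°.
cos 292.4° = 0.381, so f = (1 − 0.381)/2 = 0.310, so 31%.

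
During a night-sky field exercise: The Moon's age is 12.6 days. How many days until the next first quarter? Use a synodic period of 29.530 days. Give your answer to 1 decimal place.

First quarter is 0.25 of the way through the cycle: age 0.25 × 29.530 = 7.383 d.
This lunation's first quarter (7.383 d) has passed, so add one period: 36.913 − 12.6 = 24.313 days.

24.3 days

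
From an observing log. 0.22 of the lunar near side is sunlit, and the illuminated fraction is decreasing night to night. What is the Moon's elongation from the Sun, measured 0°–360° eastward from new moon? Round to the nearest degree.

304°

cos θ = 1 − 2f = 0.560, giving a principal value of 55.9°.
Since the Moon is past full (waning), take the reflex angle: θ = 360° − 55.9° = 304.1°.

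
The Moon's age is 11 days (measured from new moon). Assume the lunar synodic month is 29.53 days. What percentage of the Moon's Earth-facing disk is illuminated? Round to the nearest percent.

The Moon has covered 11/29.53 of its cycle, so θ ≈ 360° × 11/29.53 = 134.1°.
Illuminated fraction = (1 − cos 134.1°)/2 = (1 − (-0.696))/2 ≈ 0.848, so 85%.

85%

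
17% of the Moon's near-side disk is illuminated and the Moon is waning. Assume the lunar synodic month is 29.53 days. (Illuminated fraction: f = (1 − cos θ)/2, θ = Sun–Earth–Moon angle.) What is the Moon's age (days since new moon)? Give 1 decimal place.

From f = (1 − cos θ)/2: cos θ = 1 − 2×0.17 = 0.660; arccos → 48.7°.
Since the Moon is past full (waning), take the reflex angle: θ = 360° − 48.7° = 311.3°.
That fraction of the synodic month is 311.3/360 × 29.53 d ≈ 25.54 d.

25.5 days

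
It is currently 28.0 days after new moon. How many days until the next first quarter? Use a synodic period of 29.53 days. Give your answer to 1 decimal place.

First quarter is 0.25 of the way through the cycle: age 0.25 × 29.53 = 7.383 d.
This lunation's first quarter (7.383 d) has passed, so add one period: 36.913 − 28.0 = 8.913 days.

8.9 days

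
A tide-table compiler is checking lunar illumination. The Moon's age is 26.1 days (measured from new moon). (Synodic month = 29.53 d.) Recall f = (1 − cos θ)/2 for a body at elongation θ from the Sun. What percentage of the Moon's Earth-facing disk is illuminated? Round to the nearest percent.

Elongation θ = 360° × 26.1/29.53 ≈ 318.2°.
Illuminated fraction = (1 − cos 318.2°)/2 = (1 − 0.745)/2 ≈ 0.127, so 13%.

13%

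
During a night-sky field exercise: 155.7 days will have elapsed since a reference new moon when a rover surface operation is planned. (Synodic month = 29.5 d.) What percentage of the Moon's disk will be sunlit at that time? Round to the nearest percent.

59%

Reduce mod P: 155.7 − 5×29.5 = 8.20 d into the current lunation.
The Moon has covered 8.20/29.5 of its cycle, so θ ≈ 360° × 8.20/29.5 = 100.1°.
cos 100.1° = (-0.175), so f = (1 − (-0.175))/2 = 0.587, so 59%.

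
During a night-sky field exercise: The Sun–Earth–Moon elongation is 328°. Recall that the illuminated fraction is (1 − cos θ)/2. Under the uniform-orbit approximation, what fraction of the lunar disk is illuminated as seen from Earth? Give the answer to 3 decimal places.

0.076

f = (1 − cos 328°)/2 = (1 − 0.848)/2 ≈ 0.076.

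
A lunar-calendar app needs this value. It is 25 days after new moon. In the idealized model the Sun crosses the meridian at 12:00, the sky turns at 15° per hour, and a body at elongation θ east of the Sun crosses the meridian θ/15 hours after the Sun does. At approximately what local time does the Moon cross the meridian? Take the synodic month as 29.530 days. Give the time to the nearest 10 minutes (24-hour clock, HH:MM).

Elongation θ = 360° × 25/29.530 ≈ 304.8°.
The Moon trails the Sun by θ/15 = 304.8/15 ≈ 20.32 hours.
12:00 + 20.318 h ≈ 08:19 → 08:20 to the nearest ten minutes.

08:20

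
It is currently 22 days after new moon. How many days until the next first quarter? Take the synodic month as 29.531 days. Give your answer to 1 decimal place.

First quarter is 0.25 of the way through the cycle: age 0.25 × 29.531 = 7.383 d.
Already past this cycle's first quarter; the next is at 7.383 + 29.531 = 36.914 d, so 36.914 − 22 = 14.914 days.

14.9 days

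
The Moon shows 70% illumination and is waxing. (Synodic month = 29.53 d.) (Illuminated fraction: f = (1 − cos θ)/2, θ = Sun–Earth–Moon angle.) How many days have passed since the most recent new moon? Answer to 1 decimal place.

9.3 days

From f = (1 − cos θ)/2: cos θ = 1 − 2×0.70 = -0.400; arccos → 113.6°.
The Moon is waxing (0°–180°), so θ = 113.6° directly.
That fraction of the synodic month is 113.6/360 × 29.53 d ≈ 9.32 d.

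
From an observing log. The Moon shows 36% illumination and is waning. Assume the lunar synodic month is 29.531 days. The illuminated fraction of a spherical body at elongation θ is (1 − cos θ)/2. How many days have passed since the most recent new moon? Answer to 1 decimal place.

cos θ = 1 − 2f = 0.280, giving a principal value of 73.7°.
Since the Moon is past full (waning), take the reflex angle: θ = 360° − 73.7° = 286.3°.
That fraction of the synodic month is 286.3/360 × 29.531 d ≈ 23.48 d.

23.5 days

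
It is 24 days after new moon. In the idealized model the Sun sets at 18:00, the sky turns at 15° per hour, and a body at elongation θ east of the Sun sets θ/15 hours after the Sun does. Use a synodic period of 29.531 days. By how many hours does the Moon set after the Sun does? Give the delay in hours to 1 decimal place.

Phase angle: θ = 360°·(24 d)/(29.531 d) = 292.6°.
At 15° of sky rotation per hour, 292.6° corresponds to a 19.50 h lag.
So the Moon sets 19.50 h after the Sun.

19.5 h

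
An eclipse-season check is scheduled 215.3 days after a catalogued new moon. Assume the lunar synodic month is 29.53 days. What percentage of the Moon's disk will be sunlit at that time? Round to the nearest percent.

63%

Reduce mod P: 215.3 − 7×29.53 = 8.59 d into the current lunation.
Elongation θ = 360° × 8.59/29.53 ≈ 104.7°.
With cos θ = (-0.254), the lit fraction is (1 − (-0.254))/2 ≈ 0.627, so 63%.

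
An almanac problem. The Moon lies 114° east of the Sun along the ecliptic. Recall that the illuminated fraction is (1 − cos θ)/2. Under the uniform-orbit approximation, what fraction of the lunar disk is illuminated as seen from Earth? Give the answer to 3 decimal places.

f = (1 − cos 114°)/2 = (1 − (-0.407))/2 ≈ 0.703.

0.703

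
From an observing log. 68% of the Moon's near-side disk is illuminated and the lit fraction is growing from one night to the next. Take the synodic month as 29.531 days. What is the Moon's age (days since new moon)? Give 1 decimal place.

Invert f = (1 − cos θ)/2 to get cos θ = 1 − 2(0.68) = -0.360, hence θ₀ = arccos -0.360 = 111.1°.
Waxing ⇒ before full, so θ = 111.1°.
At 360°/29.531 d per day, 111.1° corresponds to 9.11 days.

9.1 days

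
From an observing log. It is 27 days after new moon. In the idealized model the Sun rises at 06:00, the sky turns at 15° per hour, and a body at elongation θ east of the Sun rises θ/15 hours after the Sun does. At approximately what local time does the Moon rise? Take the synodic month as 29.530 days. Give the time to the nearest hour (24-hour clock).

The Moon has covered 27/29.530 of its cycle, so θ ≈ 360° × 27/29.530 = 329.2°.
Delay after the Sun = 329.2° / (15°/h) ≈ 21.94 h.
06:00 + 21.94 h ≈ 03:57 → 04:00 to the nearest hour.

04:00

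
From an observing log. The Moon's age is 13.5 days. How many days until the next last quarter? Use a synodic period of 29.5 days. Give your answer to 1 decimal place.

8.6 days

Last quarter occurs at elongation 270°, i.e. at age 29.5 × 270/360 = 22.125 d.
So 8.625 days remain (22.125 − 13.5).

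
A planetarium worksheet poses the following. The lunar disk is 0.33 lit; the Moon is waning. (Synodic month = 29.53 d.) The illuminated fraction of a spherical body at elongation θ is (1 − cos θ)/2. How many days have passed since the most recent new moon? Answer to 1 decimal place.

cos θ = 1 − 2f = 0.340, giving a principal value of 70.1°.
A waning Moon lies in 180°–360°, so θ = 360° − 70.1° = 289.9°.
At 360°/29.53 d per day, 289.9° corresponds to 23.78 days.

23.8 days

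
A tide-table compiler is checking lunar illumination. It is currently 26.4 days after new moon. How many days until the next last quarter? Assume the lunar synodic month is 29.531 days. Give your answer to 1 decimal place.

Last quarter occurs at elongation 270°, i.e. at age 29.531 × 270/360 = 22.148 d.
Already past this cycle's last quarter; the next is at 22.148 + 29.531 = 51.679 d, so 51.679 − 26.4 = 25.279 days.

25.3 days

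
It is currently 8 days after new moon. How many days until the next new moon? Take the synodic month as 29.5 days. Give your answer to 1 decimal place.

21.5 days

One full lunation from the last new moon is 29.5 d; remaining = 29.5 − 8 = 21.500 d.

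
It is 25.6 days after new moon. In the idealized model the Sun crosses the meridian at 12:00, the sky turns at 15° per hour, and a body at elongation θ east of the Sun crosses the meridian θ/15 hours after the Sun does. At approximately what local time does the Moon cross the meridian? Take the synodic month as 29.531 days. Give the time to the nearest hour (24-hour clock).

09:00

Phase angle: θ = 360°·(25.6 d)/(29.531 d) = 312.1°.
Delay after the Sun = 312.1° / (15°/h) ≈ 20.81 h.
12:00 + 20.81 h ≈ 08:48 → 09:00 to the nearest hour.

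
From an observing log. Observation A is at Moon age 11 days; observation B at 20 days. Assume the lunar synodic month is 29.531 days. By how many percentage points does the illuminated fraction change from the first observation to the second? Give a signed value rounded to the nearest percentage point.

-13 pp

θ₁ = 360° × 11/29.531 = 134.1°, f₁ = (1 − cos θ₁)/2 = 0.848.
θ₂ = 360° × 20/29.531 = 243.8°, f₂ = (1 − cos θ₂)/2 = 0.721.
Change = f₂ − f₁ = -0.127 → -13 percentage points.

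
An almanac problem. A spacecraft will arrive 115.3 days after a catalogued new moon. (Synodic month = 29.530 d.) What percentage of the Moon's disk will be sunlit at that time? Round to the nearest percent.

9%

115.3 d spans 3 complete synodic months (3 × 29.530 = 88.59 d) plus 26.71 d.
Elongation θ = 360° × 26.71/29.530 ≈ 325.6°.
Illuminated fraction = (1 − cos 325.6°)/2 = (1 − 0.825)/2 ≈ 0.087, so 9%.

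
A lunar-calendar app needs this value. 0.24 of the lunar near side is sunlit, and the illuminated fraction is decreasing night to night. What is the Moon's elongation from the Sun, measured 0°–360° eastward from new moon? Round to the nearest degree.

301°

From f = (1 − cos θ)/2: cos θ = 1 − 2×0.24 = 0.520; arccos → 58.7°.
A waning Moon lies in 180°–360°, so θ = 360° − 58.7° = 301.3°.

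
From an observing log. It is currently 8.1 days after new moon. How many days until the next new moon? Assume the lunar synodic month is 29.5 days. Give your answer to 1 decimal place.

One full lunation from the last new moon is 29.5 d; remaining = 29.5 − 8.1 = 21.400 d.

21.4 days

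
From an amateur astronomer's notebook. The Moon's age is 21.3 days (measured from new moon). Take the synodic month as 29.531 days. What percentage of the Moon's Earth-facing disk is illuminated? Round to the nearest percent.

The Moon has covered 21.3/29.531 of its cycle, so θ ≈ 360° × 21.3/29.531 = 259.7°.
With cos θ = (-0.180), the lit fraction is (1 − (-0.180))/2 ≈ 0.590, so 59%.

59%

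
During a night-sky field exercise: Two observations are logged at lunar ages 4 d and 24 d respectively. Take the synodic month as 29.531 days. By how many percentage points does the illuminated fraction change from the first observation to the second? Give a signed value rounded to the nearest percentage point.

First observation: θ = 360°·4/29.531 = 48.8°, so f = 0.170.
Second observation: θ = 292.6°, f = 0.308.
Δf = 0.308 − 0.170 = +0.138, i.e. +14 pp.

+14 pp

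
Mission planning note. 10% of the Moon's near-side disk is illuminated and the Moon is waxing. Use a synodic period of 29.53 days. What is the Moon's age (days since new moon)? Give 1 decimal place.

3.0 days

Invert f = (1 − cos θ)/2 to get cos θ = 1 − 2(0.10) = 0.800, hence θ₀ = arccos 0.800 = 36.9°.
Before full moon the principal value applies: θ = 36.9°.
Age = 29.53 × 36.9°/360° ≈ 3.02 days.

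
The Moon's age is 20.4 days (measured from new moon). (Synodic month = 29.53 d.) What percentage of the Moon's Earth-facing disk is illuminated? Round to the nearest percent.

68%

Phase angle: θ = 360°·(20.4 d)/(29.53 d) = 248.7°.
Illuminated fraction = (1 − cos 248.7°)/2 = (1 − (-0.363))/2 ≈ 0.682, so 68%.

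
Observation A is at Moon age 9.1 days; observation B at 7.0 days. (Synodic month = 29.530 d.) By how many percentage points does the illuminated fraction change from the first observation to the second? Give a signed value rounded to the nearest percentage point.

-22 percentage points

First observation: θ = 360°·9.1/29.530 = 110.9°, so f = 0.679.
Second observation: θ = 85.3°, f = 0.459.
Δf = 0.459 − 0.679 = -0.219, i.e. -22 pp.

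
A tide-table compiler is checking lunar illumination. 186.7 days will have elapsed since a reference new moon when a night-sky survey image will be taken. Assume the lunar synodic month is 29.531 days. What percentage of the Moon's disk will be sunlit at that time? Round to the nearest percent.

72%

186.7/29.531 = 6.322 lunations, so 6 complete cycles and 9.51 d into the next.
The Moon has covered 9.51/29.531 of its cycle, so θ ≈ 360° × 9.51/29.531 = 116.0°.
Illuminated fraction = (1 − cos 116.0°)/2 = (1 − (-0.438))/2 ≈ 0.719, so 72%.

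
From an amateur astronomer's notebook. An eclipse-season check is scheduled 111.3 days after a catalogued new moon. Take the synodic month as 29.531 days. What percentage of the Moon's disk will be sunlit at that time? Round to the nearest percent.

44%

111.3/29.531 = 3.769 lunations, so 3 complete cycles and 22.71 d into the next.
Phase angle: θ = 360°·(22.71 d)/(29.531 d) = 276.8°.
cos 276.8° = 0.119, so f = (1 − 0.119)/2 = 0.441, so 44%.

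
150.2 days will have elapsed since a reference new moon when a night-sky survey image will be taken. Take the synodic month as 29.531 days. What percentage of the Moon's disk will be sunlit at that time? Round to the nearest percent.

150.2 d spans 5 complete synodic months (5 × 29.531 = 147.66 d) plus 2.54 d.
Elongation θ = 360° × 2.54/29.531 ≈ 31.0°.
Illuminated fraction = (1 − cos 31.0°)/2 = (1 − 0.857)/2 ≈ 0.072, so 7%.

7%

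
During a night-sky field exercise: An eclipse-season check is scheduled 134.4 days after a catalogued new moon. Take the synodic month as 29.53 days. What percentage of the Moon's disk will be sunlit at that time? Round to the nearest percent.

97%

134.4 d spans 4 complete synodic months (4 × 29.53 = 118.12 d) plus 16.28 d.
Elongation θ = 360° × 16.28/29.53 ≈ 198.5°.
Illuminated fraction = (1 − cos 198.5°)/2 = (1 − (-0.948))/2 ≈ 0.974, so 97%.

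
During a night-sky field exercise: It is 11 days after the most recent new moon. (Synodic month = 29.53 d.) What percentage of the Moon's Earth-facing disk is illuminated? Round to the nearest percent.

Phase angle: θ = 360°·(11 d)/(29.53 d) = 134.1°.
Illuminated fraction = (1 − cos 134.1°)/2 = (1 − (-0.696))/2 ≈ 0.848, so 85%.

85%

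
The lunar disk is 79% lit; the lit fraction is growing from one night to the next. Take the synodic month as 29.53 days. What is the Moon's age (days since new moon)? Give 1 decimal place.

10.3 days

From f = (1 − cos θ)/2: cos θ = 1 − 2×0.79 = -0.580; arccos → 125.5°.
The Moon is waxing (0°–180°), so θ = 125.5° directly.
At 360°/29.53 d per day, 125.5° corresponds to 10.29 days.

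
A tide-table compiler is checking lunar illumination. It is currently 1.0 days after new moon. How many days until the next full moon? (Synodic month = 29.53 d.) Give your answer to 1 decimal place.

13.8 days

Full moon is 0.5 of the way through the cycle: age 0.5 × 29.53 = 14.765 d.
That is 14.765 − 1.0 = 13.765 days ahead.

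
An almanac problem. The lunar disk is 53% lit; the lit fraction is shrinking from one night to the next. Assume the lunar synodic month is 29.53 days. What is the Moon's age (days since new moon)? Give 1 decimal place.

21.9 days

Invert f = (1 − cos θ)/2 to get cos θ = 1 − 2(0.53) = -0.060, hence θ₀ = arccos -0.060 = 93.4°.
Since the Moon is past full (waning), take the reflex angle: θ = 360° − 93.4° = 266.6°.
At 360°/29.53 d per day, 266.6° corresponds to 21.87 days.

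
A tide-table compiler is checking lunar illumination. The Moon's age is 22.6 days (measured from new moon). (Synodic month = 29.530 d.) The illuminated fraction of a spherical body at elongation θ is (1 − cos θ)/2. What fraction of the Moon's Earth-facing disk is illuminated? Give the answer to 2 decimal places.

0.45

The Moon has covered 22.6/29.530 of its cycle, so θ ≈ 360° × 22.6/29.530 = 275.5°.
Illuminated fraction = (1 − cos 275.5°)/2 = (1 − 0.096)/2 ≈ 0.452.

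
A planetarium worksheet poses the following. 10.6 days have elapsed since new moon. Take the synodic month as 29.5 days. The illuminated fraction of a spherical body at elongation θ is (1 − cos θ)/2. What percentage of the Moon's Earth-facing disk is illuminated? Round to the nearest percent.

The Moon has covered 10.6/29.5 of its cycle, so θ ≈ 360° × 10.6/29.5 = 129.4°.
With cos θ = (-0.634), the lit fraction is (1 − (-0.634))/2 ≈ 0.817, so 82%.

82%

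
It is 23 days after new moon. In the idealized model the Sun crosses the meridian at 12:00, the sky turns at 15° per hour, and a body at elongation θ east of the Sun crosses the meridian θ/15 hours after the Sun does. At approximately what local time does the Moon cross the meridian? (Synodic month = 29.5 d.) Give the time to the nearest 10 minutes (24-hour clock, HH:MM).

06:40

Elongation θ = 360° × 23/29.5 ≈ 280.7°.
At 15° of sky rotation per hour, 280.7° corresponds to a 18.71 h lag.
12:00 + 18.712 h ≈ 06:43 → 06:40 to the nearest ten minutes.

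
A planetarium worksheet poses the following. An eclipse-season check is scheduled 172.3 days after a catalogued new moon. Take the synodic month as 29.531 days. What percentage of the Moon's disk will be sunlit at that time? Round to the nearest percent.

172.3 d spans 5 complete synodic months (5 × 29.531 = 147.66 d) plus 24.65 d.
Elongation θ = 360° × 24.65/29.531 ≈ 300.4°.
With cos θ = 0.507, the lit fraction is (1 − 0.507)/2 ≈ 0.247, so 25%.

25%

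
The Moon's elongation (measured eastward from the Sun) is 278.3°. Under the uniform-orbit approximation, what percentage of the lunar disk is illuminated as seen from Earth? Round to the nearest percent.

Half-versine of 278.3°: (1 − 0.144)/2 = 0.428, i.e. 43%.

43%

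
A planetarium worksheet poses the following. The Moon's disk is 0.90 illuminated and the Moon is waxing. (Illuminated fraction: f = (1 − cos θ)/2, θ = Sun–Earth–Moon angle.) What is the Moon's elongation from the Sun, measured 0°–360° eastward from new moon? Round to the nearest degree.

cos θ = 1 − 2f = -0.800, giving a principal value of 143.1°.
Before full moon the principal value applies: θ = 143.1°.

143°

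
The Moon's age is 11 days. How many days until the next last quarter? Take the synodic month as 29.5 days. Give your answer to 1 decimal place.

Last quarter is 0.75 of the way through the cycle: age 0.75 × 29.5 = 22.125 d.
So 11.125 days remain (22.125 − 11).

11.1 days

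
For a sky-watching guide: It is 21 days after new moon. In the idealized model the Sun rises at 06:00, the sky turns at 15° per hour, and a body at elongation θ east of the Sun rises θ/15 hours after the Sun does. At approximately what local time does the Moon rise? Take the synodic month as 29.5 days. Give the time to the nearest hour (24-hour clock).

23:00

Elongation θ = 360° × 21/29.5 ≈ 256.3°.
At 15° of sky rotation per hour, 256.3° corresponds to a 17.08 h lag.
06:00 + 17.08 h ≈ 23:05 → 23:00 to the nearest hour.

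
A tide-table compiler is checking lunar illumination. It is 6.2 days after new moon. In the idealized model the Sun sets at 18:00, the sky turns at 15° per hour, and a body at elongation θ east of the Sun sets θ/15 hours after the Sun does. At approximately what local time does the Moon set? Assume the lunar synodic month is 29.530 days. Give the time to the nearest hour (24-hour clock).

Phase angle: θ = 360°·(6.2 d)/(29.530 d) = 75.6°.
Delay after the Sun = 75.6° / (15°/h) ≈ 5.04 h.
18:00 + 5.04 h ≈ 23:02 → 23:00 to the nearest hour.

23:00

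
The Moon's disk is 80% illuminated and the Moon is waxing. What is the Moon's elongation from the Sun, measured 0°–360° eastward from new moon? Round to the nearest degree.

cos θ = 1 − 2f = -0.600, giving a principal value of 126.9°.
The Moon is waxing (0°–180°), so θ = 126.9° directly.

127°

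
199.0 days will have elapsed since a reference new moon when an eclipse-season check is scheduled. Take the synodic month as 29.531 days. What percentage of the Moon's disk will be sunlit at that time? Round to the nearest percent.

54%

199.0 d spans 6 complete synodic months (6 × 29.531 = 177.19 d) plus 21.81 d.
Elongation θ = 360° × 21.81/29.531 ≈ 265.9°.
cos 265.9° = (-0.071), so f = (1 − (-0.071))/2 = 0.536, so 54%.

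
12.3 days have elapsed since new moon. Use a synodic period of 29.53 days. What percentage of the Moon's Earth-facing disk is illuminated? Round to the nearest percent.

93%

Phase angle: θ = 360°·(12.3 d)/(29.53 d) = 149.9°.
Illuminated fraction = (1 − cos 149.9°)/2 = (1 − (-0.866))/2 ≈ 0.933, so 93%.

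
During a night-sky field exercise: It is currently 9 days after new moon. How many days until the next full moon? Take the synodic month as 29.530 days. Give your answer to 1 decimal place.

5.8 days

Full moon occurs at elongation 180°, i.e. at age 29.530 × 180/360 = 14.765 d.
That is 14.765 − 9 = 5.765 days ahead.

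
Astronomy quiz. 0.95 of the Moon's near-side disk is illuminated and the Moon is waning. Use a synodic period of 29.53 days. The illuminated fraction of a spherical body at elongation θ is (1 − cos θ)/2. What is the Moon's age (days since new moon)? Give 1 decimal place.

16.9 days

From f = (1 − cos θ)/2: cos θ = 1 − 2×0.95 = -0.900; arccos → 154.2°.
Waning ⇒ past full, so θ = 360° − 154.2° = 205.8°.
At 360°/29.53 d per day, 205.8° corresponds to 16.88 days.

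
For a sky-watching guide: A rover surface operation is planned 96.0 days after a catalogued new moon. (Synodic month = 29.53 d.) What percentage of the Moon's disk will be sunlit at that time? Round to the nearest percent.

50%

96.0/29.53 = 3.251 lunations, so 3 complete cycles and 7.41 d into the next.
Phase angle: θ = 360°·(7.41 d)/(29.53 d) = 90.3°.
Illuminated fraction = (1 − cos 90.3°)/2 = (1 − (-0.006))/2 ≈ 0.503, so 50%.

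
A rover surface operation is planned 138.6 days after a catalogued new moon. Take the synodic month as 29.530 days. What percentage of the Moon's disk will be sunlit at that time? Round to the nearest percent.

138.6 d spans 4 complete synodic months (4 × 29.530 = 118.12 d) plus 20.48 d.
The Moon has covered 20.48/29.530 of its cycle, so θ ≈ 360° × 20.48/29.530 = 249.7°.
With cos θ = (-0.347), the lit fraction is (1 − (-0.347))/2 ≈ 0.674, so 67%.

67%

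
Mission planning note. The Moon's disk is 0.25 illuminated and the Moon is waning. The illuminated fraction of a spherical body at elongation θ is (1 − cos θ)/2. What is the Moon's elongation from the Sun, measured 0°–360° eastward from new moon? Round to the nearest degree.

Invert f = (1 − cos θ)/2 to get cos θ = 1 − 2(0.25) = 0.500, hence θ₀ = arccos 0.500 = 60.0°.
Waning ⇒ past full, so θ = 360° − 60.0° = 300.0°.

300°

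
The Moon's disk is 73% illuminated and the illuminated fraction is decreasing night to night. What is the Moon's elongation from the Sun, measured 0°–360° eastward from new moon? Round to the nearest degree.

From f = (1 − cos θ)/2: cos θ = 1 − 2×0.73 = -0.460; arccos → 117.4°.
Since the Moon is past full (waning), take the reflex angle: θ = 360° − 117.4° = 242.6°.

243°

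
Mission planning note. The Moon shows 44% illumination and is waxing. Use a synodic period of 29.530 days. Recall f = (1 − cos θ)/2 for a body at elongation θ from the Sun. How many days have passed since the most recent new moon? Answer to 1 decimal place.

From f = (1 − cos θ)/2: cos θ = 1 − 2×0.44 = 0.120; arccos → 83.1°.
Before full moon the principal value applies: θ = 83.1°.
At 360°/29.530 d per day, 83.1° corresponds to 6.82 days.

6.8 days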